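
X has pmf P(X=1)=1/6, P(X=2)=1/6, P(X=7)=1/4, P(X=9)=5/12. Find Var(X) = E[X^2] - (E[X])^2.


E[X] = 6, E[X^2] = 281/6
Var(X) = E[X^2] - (E[X])^2 = 281/6 - (6)^2 = 65/6

65/6


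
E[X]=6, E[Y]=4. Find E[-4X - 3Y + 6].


E[-4X - 3Y + 6] = -4*E[X] - 3*E[Y] + 6
= (-4)*(6) + (-3)*(4) + (6)
= -24 - 12 + 6 = -30

-30


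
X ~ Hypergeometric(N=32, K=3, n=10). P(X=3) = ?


P(X=3) = C(3,3)*C(29,7) / C(32,10)
= 1*1560780 / 64512240
= 1560780/64512240 = 3/124

3/124


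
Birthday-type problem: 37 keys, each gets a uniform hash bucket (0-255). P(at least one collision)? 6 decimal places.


P(all different) = prod((256-i)/256 for i=0..36) = 0.064904
P(at least one match) = 1 - 0.064904 = 0.935096

0.935096


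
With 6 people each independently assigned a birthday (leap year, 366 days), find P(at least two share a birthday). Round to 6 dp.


P(all different) = prod((366-i)/366 for i=0..5) = 0.959646
P(at least one match) = 1 - 0.959646 = 0.040354

0.040354


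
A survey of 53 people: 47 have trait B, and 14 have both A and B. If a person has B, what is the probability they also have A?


P(A|B) = P(A∩B)/P(B) = (14/53)/(47/53) = 14/47

14/47


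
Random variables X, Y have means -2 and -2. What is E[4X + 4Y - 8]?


E[4X + 4Y - 8] = 4*E[X] + 4*E[Y] - 8
= (4)*(-2) + (4)*(-2) + (-8)
= -8 - 8 - 8 = -24

-24


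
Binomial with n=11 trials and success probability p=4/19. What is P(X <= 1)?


P(X<=1) = P(X=0) + P(X=1)
= 8649755859375/116490258898219 + 25372617187500/116490258898219
= 34022373046875/116490258898219

34022373046875/116490258898219


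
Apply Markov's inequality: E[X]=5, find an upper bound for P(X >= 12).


Markov: P(X >= a) <= E[X]/a
P(X >= 12) <= 5/12

5/12


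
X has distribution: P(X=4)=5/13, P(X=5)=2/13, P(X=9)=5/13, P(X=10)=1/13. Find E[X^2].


E[X^2] = sum(g(x)*P(x))
= 16*5/13 + 25*2/13 + 81*5/13 + 100*1/13
= 635/13

635/13


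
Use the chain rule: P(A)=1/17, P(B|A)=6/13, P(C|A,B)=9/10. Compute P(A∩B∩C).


P(A∩B∩C) = P(A) * P(B|A) * P(C|A∩B)
= 1/17 * 6/13 * 9/10
= 6/221 * 9/10 = 27/1105

27/1105


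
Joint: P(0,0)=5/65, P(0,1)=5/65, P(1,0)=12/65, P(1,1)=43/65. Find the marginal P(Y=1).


P(Y=1) = P(0,1)+P(1,1) = 5/65 + 43/65 = 48/65

48/65


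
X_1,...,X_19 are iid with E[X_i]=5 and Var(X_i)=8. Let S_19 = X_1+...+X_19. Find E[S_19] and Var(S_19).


E[S_n] = n*mu = 19*5 = 95
Var(S_n) = n*sigma^2 = 19*8 = 152

E[S_19]=95, Var(S_19)=152


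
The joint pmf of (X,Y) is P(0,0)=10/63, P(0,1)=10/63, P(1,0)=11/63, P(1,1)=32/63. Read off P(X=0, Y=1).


Read from table: P(X=0, Y=1) = 10/63

10/63


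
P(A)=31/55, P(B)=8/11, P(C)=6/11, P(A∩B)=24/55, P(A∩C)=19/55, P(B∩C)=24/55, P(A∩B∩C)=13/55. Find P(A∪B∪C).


P(A∪B∪C) = P(A)+P(B)+P(C) - P(AB)-P(AC)-P(BC) + P(ABC)
= 31/55+8/11+6/11 - 24/55-19/55-24/55 + 13/55
= 47/55

47/55


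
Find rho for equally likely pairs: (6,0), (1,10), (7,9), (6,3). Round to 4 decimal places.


Cov(X,Y) = -4.7500, Var(X) = 5.5000, Var(Y) = 17.2500
rho = Cov/(sqrt(VarX)*sqrt(VarY)) = -0.4877

-0.4877


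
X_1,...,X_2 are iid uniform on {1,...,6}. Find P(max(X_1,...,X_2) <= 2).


P(max <= 2) = P(all X_i <= 2) = (P(X_1 <= 2))^2
= (2/6)^2 = (1/3)^2 = 1/9

1/9


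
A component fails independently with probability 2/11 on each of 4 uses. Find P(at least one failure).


P(at least one) = 1 - P(none)
P(none) = (1 - 2/11)^4 = (9/11)^4 = 6561/14641
P(at least one) = 1 - 6561/14641 = 8080/14641

8080/14641


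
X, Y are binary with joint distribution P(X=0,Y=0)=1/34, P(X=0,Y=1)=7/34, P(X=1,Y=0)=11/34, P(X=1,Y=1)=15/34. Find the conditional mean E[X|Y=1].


P(Y=1) = 22/34
E[X|Y=1] = (0*7 + 1*15)/22 = 15/22

15/22


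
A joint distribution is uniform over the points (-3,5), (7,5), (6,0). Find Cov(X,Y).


E[X]=10/3, E[Y]=10/3, E[XY]=20/3
Cov(X,Y) = E[XY] - E[X]E[Y] = 20/3 - 10/3*10/3 = -40/9

-40/9


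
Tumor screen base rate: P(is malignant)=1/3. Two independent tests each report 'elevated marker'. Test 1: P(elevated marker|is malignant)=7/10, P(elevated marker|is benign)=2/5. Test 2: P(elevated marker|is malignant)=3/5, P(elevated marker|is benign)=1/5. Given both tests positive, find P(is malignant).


After test 1: P(+) = 7/10*1/3 + 2/5*2/3 = 1/2
P(B|+) = (7/30)/(1/2) = 7/15
After test 2 (use post1 as new prior): P(+) = 3/5*7/15 + 1/5*8/15 = 29/75
P(B|+,+) = (7/25)/(29/75) = 21/29

21/29


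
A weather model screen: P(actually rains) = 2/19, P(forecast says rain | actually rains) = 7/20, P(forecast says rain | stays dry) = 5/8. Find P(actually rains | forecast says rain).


P(A) = P(A|B)P(B) + P(A|B')P(B') = 7/20*2/19 + 5/8*17/19 = 453/760
P(B|A) = P(A|B)P(B)/P(A) = (7/190)/(453/760) = 28/453

28/453


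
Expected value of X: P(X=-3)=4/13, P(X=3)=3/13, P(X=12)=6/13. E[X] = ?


E[X] = sum(x * P(x))
= -3*4/13 + 3*3/13 + 12*6/13
= 69/13

69/13


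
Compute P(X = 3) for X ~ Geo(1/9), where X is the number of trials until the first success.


P(X=3) = (1-p)^2 * p = (8/9)^2 * 1/9
= 64/81 * 1/9 = 64/729

64/729


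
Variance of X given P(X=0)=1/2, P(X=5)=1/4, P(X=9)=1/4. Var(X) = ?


E[X] = 7/2, E[X^2] = 53/2
Var(X) = E[X^2] - (E[X])^2 = 53/2 - (7/2)^2 = 57/4

57/4


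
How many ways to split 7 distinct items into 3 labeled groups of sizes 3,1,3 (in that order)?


7! = 5040
Denominator: 3!=6 * 1!=1 * 3!=6
Coefficient = 5040 / 36 = 140

140


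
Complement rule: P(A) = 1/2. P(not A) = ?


P(A') = 1 - P(A) = 1 - 1/2 = 1/2

1/2


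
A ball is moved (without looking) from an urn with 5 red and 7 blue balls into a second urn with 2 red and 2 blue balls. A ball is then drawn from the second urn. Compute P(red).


P(transfer red) = 5/12; P(transfer blue) = 7/12
If red transferred: Urn II has 3 red of 5, so P(red|red moved) = 3/5
If blue transferred: Urn II has 2 red of 5, so P(red|blue moved) = 2/5
By total probability: P(red) = 5/12*3/5 + 7/12*2/5 = 29/60

29/60


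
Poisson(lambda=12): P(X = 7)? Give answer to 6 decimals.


P(X=7) = e^(-12) * 12^7 / 7!
≈ 0.000006144212353 * 35831808 / 5040
≈ 0.043682

0.043682


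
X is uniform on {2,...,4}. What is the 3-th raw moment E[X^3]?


E[X^3] = (1/3) * sum(x^3 for x=2..4)
= 99/3 = 33

33


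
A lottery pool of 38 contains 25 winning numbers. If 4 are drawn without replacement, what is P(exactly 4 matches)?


P(X=4) = C(25,4)*C(13,0) / C(38,4)
= 12650*1 / 73815
= 12650/73815 = 2530/14763

2530/14763


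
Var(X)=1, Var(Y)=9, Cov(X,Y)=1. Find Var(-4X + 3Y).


Var(-4X + 3Y) = (-4)^2*Var(X) + 3^2*Var(Y) + 2*(-4)*3*Cov(X,Y)
= 16*1 + 9*9 - 24*1
= 16 + 81 - 24 = 73

73


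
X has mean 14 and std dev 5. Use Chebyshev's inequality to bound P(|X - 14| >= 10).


k = 10/5 = 2
Chebyshev: P(|X-mu| >= k*sigma) <= 1/k^2 = 1/2^2 = 1/4

1/4


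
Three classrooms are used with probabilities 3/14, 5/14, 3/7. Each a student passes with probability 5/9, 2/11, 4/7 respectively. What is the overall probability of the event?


P(A) = P(A|B1)P(B1) + P(A|B2)P(B2) + P(A|B3)P(B3)
= 5/9*3/14 + 2/11*5/14 + 4/7*3/7
= 5/42 + 5/77 + 12/49 = 1387/3234

1387/3234


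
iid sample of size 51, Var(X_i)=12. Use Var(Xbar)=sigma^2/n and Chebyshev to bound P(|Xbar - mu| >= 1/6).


Var(Xbar) = Var(X)/n = 12/51
Chebyshev: P(|Xbar-mu| >= 1/6) <= Var(Xbar)/(1/6)^2 = (4/17)/(1/36) = 144/17
Bound exceeds 1, so trivial bound: 1

1


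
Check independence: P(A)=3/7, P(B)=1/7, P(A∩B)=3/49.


P(A)*P(B) = 3/7*1/7 = 3/49
P(A∩B) = 3/49, which equals P(A)P(B), so independent

Yes, A and B are independent


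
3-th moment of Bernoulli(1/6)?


For Bernoulli: X in {0,1}
E[X^3] = 0^3*(1-1/6) + 1^3*1/6 = 1/6

1/6


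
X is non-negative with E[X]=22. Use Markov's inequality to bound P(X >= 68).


Markov: P(X >= a) <= E[X]/a
P(X >= 68) <= 22/68 = 11/34

11/34


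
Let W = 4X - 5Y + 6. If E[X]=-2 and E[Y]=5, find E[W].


E[4X - 5Y + 6] = 4*E[X] - 5*E[Y] + 6
= (4)*(-2) + (-5)*(5) + (6)
= -8 - 25 + 6 = -27

-27


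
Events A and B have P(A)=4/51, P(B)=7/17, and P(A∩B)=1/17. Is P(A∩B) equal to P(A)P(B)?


P(A)*P(B) = 4/51*7/17 = 28/867
P(A∩B) = 1/17 != 28/867, so not independent

No, A and B are not independent


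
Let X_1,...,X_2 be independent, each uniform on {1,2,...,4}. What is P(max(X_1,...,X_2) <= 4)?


P(max <= 4) = P(all X_i <= 4) = (P(X_1 <= 4))^2
= (4/4)^2 = 1^2 = 1

1


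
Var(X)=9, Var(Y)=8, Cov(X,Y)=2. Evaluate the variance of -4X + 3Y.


Var(-4X + 3Y) = (-4)^2*Var(X) + 3^2*Var(Y) + 2*(-4)*3*Cov(X,Y)
= 16*9 + 9*8 - 24*2
= 144 + 72 - 48 = 168

168


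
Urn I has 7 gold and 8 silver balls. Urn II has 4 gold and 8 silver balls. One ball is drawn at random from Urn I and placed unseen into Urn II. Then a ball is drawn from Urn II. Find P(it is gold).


P(transfer gold) = 7/15; P(transfer silver) = 8/15
If gold transferred: Urn II has 5 gold of 13, so P(gold|gold moved) = 5/13
If silver transferred: Urn II has 4 gold of 13, so P(gold|silver moved) = 4/13
By total probability: P(gold) = 7/15*5/13 + 8/15*4/13 = 67/195

67/195


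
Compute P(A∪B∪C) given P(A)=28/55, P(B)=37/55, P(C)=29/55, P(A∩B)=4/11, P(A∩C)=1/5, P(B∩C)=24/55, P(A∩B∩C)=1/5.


P(A∪B∪C) = P(A)+P(B)+P(C) - P(AB)-P(AC)-P(BC) + P(ABC)
= 28/55+37/55+29/55 - 4/11-1/5-24/55 + 1/5
= 10/11

10/11


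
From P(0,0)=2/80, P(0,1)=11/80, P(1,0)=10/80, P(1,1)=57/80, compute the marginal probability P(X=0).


P(X=0) = P(0,0)+P(0,1) = 2/80 + 11/80 = 13/80

13/80


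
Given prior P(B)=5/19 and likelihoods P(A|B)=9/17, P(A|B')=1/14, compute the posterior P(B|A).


P(A) = P(A|B)P(B) + P(A|B')P(B') = 9/17*5/19 + 1/14*14/19 = 62/323
P(B|A) = P(A|B)P(B)/P(A) = (45/323)/(62/323) = 45/62

45/62


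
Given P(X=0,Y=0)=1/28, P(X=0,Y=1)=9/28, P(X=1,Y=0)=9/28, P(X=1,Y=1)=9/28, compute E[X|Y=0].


P(Y=0) = 10/28
E[X|Y=0] = (0*1 + 1*9)/10 = 9/10

9/10


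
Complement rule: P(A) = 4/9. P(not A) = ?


P(A') = 1 - P(A) = 1 - 4/9 = 5/9

5/9


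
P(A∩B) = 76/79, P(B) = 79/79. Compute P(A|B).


P(A|B) = P(A∩B)/P(B) = (76/79)/(79/79) = 76/79

76/79


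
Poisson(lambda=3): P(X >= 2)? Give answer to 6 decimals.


P(X>=2) = 1 - P(X<=1) = 1 - (e^(-3)*3^0/0! + e^(-3)*3^1/1!)
≈ 1 - (0.0497870684 + 0.1493612051)
= 1 - 0.1991482735 = 0.8008517265
≈ 0.800852

0.800852


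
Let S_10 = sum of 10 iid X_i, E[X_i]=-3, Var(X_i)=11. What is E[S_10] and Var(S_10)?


E[S_n] = n*mu = 10*-3 = -30
Var(S_n) = n*sigma^2 = 10*11 = 110

E[S_10]=-30, Var(S_10)=110


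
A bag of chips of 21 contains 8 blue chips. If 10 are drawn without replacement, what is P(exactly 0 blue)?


P(X=0) = C(8,0)*C(13,10) / C(21,10)
= 1*286 / 352716
= 286/352716 = 11/13566

11/13566


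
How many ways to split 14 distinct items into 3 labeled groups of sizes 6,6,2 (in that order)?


14! = 87178291200
Denominator: 6!=720 * 6!=720 * 2!=2
Coefficient = 87178291200 / 1036800 = 84084

84084


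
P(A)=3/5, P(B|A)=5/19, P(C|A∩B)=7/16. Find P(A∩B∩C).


P(A∩B∩C) = P(A) * P(B|A) * P(C|A∩B)
= 3/5 * 5/19 * 7/16
= 3/19 * 7/16 = 21/304

21/304


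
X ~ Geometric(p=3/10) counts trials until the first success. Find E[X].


For geometric (trials until first success), E[X] = 1/p = 1/(3/10) = 10/3

10/3


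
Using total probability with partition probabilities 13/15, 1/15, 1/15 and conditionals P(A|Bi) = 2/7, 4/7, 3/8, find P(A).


P(A) = P(A|B1)P(B1) + P(A|B2)P(B2) + P(A|B3)P(B3)
= 2/7*13/15 + 4/7*1/15 + 3/8*1/15
= 26/105 + 4/105 + 1/40 = 87/280

87/280


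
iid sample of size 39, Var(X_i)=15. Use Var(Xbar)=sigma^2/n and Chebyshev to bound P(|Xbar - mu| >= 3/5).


Var(Xbar) = Var(X)/n = 15/39
Chebyshev: P(|Xbar-mu| >= 3/5) <= Var(Xbar)/(3/5)^2 = (5/13)/(9/25) = 125/117
Bound exceeds 1, so trivial bound: 1

1


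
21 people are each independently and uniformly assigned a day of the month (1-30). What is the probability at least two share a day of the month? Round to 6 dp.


P(all different) = prod((30-i)/30 for i=0..20) = 0.000070
P(at least one match) = 1 - 0.000070 = 0.999930

0.999930


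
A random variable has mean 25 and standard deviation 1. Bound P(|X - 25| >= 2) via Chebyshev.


k = 2/1 = 2
Chebyshev: P(|X-mu| >= k*sigma) <= 1/k^2 = 1/2^2 = 1/4

1/4


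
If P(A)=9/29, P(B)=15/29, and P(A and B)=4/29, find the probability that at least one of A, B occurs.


P(A∪B) = P(A) + P(B) - P(A∩B)
= 9/29 + 15/29 - 4/29 = 20/29

20/29


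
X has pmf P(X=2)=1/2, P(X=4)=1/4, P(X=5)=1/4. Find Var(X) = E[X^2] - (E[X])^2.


E[X] = 13/4, E[X^2] = 49/4
Var(X) = E[X^2] - (E[X])^2 = 49/4 - (13/4)^2 = 27/16

27/16


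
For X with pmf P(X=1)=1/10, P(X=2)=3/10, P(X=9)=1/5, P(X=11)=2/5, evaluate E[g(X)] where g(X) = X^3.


E[X^3] = sum(g(x)*P(x))
= 1*1/10 + 8*3/10 + 729*1/5 + 1331*2/5
= 6807/10

6807/10


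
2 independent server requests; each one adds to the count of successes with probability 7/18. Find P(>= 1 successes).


P(at least one) = 1 - P(none)
P(none) = (1 - 7/18)^2 = (11/18)^2 = 121/324
P(at least one) = 1 - 121/324 = 203/324

203/324


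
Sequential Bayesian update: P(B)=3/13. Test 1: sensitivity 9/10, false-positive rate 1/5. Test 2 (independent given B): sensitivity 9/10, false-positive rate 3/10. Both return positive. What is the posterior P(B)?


After test 1: P(+) = 9/10*3/13 + 1/5*10/13 = 47/130
P(B|+) = (27/130)/(47/130) = 27/47
After test 2 (use post1 as new prior): P(+) = 9/10*27/47 + 3/10*20/47 = 303/470
P(B|+,+) = (243/470)/(303/470) = 81/101

81/101


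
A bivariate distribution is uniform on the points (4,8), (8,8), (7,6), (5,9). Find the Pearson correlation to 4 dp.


Cov(X,Y) = -0.7500, Var(X) = 2.5000, Var(Y) = 1.1875
rho = Cov/(sqrt(VarX)*sqrt(VarY)) = -0.4353

-0.4353


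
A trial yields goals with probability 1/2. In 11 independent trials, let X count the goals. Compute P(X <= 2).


P(X<=2) = P(X=0) + P(X=1) + P(X=2)
= 1/2048 + 11/2048 + 55/2048
= 67/2048

67/2048


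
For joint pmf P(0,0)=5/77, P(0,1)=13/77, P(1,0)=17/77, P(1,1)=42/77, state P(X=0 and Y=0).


Read from table: P(X=0, Y=0) = 5/77

5/77


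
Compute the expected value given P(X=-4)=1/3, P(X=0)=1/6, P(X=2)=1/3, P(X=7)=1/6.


E[X] = sum(x * P(x))
= -4*1/3 + 0*1/6 + 2*1/3 + 7*1/6
= 1/2

1/2


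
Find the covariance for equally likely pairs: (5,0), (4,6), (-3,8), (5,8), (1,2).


E[X]=12/5, E[Y]=24/5, E[XY]=42/5
Cov(X,Y) = E[XY] - E[X]E[Y] = 42/5 - 12/5*24/5 = -78/25

-78/25


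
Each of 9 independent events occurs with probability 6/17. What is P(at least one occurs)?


P(at least one) = 1 - P(none)
P(none) = (1 - 6/17)^9 = (11/17)^9 = 2357947691/118587876497
P(at least one) = 1 - 2357947691/118587876497 = 116229928806/118587876497

116229928806/118587876497


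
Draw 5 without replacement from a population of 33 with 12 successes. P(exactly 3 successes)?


P(X=3) = C(12,3)*C(21,2) / C(33,5)
= 220*210 / 237336
= 46200/237336 = 175/899

175/899


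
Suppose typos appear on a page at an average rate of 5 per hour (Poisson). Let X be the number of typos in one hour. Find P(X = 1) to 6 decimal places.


P(X=1) = e^(-5) * 5^1 / 1!
≈ 0.006737946999 * 5 / 1
≈ 0.033690

0.033690


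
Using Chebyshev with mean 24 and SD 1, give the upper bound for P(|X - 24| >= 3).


k = 3/1 = 3
Chebyshev: P(|X-mu| >= k*sigma) <= 1/k^2 = 1/3^2 = 1/9

1/9


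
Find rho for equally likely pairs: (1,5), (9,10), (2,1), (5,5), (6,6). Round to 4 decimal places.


Cov(X,Y) = 6.7600, Var(X) = 8.2400, Var(Y) = 8.2400
rho = Cov/(sqrt(VarX)*sqrt(VarY)) = 0.8204

0.8204


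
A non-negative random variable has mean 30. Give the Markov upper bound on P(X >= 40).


Markov: P(X >= a) <= E[X]/a
P(X >= 40) <= 30/40 = 3/4

3/4


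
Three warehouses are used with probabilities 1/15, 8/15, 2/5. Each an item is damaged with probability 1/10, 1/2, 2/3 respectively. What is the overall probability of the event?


P(A) = P(A|B1)P(B1) + P(A|B2)P(B2) + P(A|B3)P(B3)
= 1/10*1/15 + 1/2*8/15 + 2/3*2/5
= 1/150 + 4/15 + 4/15 = 27/50

27/50


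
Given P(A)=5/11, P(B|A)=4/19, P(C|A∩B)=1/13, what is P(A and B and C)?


P(A∩B∩C) = P(A) * P(B|A) * P(C|A∩B)
= 5/11 * 4/19 * 1/13
= 20/209 * 1/13 = 20/2717

20/2717


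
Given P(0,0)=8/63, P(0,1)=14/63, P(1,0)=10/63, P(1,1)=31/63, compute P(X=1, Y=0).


Read from table: P(X=1, Y=0) = 10/63

10/63


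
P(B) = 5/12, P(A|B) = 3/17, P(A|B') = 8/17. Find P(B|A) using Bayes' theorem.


P(A) = P(A|B)P(B) + P(A|B')P(B') = 3/17*5/12 + 8/17*7/12 = 71/204
P(B|A) = P(A|B)P(B)/P(A) = (5/68)/(71/204) = 15/71

15/71


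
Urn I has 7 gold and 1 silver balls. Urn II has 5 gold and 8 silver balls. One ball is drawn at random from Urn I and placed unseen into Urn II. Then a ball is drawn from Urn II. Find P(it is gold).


P(transfer gold) = 7/8; P(transfer silver) = 1/8
If gold transferred: Urn II has 6 gold of 14, so P(gold|gold moved) = 3/7
If silver transferred: Urn II has 5 gold of 14, so P(gold|silver moved) = 5/14
By total probability: P(gold) = 7/8*3/7 + 1/8*5/14 = 47/112

47/112


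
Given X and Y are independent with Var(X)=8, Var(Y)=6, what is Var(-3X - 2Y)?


Independence => Cov(X,Y)=0
Var(-3X - 2Y) = (-3)^2*Var(X) + (-2)^2*Var(Y)
= 9*8 + 4*6 = 96

96


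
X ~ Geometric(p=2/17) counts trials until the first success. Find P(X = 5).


P(X=5) = (1-p)^4 * p = (15/17)^4 * 2/17
= 50625/83521 * 2/17 = 101250/1419857

101250/1419857


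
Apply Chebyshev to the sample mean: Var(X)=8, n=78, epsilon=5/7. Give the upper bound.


Var(Xbar) = Var(X)/n = 8/78
Chebyshev: P(|Xbar-mu| >= 5/7) <= Var(Xbar)/(5/7)^2 = (4/39)/(25/49) = 196/975

196/975


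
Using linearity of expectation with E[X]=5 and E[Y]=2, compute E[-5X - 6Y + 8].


E[-5X - 6Y + 8] = -5*E[X] - 6*E[Y] + 8
= (-5)*(5) + (-6)*(2) + (8)
= -25 - 12 + 8 = -29

-29


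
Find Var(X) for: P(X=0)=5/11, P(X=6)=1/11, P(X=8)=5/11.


E[X] = 46/11, E[X^2] = 356/11
Var(X) = E[X^2] - (E[X])^2 = 356/11 - (46/11)^2 = 1800/121

1800/121


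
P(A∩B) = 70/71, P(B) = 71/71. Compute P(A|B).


P(A|B) = P(A∩B)/P(B) = (70/71)/(71/71) = 70/71

70/71


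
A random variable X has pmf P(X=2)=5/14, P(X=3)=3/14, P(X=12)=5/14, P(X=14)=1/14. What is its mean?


E[X] = sum(x * P(x))
= 2*5/14 + 3*3/14 + 12*5/14 + 14*1/14
= 93/14

93/14


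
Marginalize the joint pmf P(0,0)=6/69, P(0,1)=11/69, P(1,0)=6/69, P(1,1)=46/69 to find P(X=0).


P(X=0) = P(0,0)+P(0,1) = 6/69 + 11/69 = 17/69

17/69


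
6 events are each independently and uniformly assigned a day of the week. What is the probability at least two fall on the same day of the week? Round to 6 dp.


P(all different) = prod((7-i)/7 for i=0..5) = 0.042839
P(at least one match) = 1 - 0.042839 = 0.957161

0.957161


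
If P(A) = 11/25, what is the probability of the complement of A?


P(A') = 1 - P(A) = 1 - 11/25 = 14/25

14/25


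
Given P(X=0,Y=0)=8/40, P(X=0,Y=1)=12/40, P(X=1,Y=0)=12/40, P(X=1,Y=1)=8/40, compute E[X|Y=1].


P(Y=1) = 20/40
E[X|Y=1] = (0*12 + 1*8)/20 = 8/20 = 2/5

2/5


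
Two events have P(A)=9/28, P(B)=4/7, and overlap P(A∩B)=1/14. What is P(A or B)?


P(A∪B) = P(A) + P(B) - P(A∩B)
= 9/28 + 4/7 - 1/14 = 23/28

23/28


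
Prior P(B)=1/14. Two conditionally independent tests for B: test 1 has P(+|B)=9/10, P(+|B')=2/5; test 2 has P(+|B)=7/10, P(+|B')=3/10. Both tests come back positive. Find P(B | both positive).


After test 1: P(+) = 9/10*1/14 + 2/5*13/14 = 61/140
P(B|+) = (9/140)/(61/140) = 9/61
After test 2 (use post1 as new prior): P(+) = 7/10*9/61 + 3/10*52/61 = 219/610
P(B|+,+) = (63/610)/(219/610) = 21/73

21/73


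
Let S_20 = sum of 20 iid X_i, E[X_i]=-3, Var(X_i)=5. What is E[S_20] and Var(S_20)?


E[S_n] = n*mu = 20*-3 = -60
Var(S_n) = n*sigma^2 = 20*5 = 100

E[S_20]=-60, Var(S_20)=100


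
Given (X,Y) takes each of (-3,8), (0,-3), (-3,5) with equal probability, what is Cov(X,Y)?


E[X]=-2, E[Y]=10/3, E[XY]=-13
Cov(X,Y) = E[XY] - E[X]E[Y] = -13 + 2*10/3 = -19/3

-19/3


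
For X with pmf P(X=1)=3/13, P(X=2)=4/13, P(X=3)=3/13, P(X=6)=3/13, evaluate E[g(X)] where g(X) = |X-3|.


E[|X-3|] = sum(g(x)*P(x))
= 2*3/13 + 1*4/13 + 0*3/13 + 3*3/13
= 19/13

19/13


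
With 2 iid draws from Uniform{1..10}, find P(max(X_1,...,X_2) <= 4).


P(max <= 4) = P(all X_i <= 4) = (P(X_1 <= 4))^2
= (4/10)^2 = (2/5)^2 = 4/25

4/25


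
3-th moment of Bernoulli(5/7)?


For Bernoulli: X in {0,1}
E[X^3] = 0^3*(1-5/7) + 1^3*5/7 = 5/7

5/7


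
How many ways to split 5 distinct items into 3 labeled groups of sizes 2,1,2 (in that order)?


5! = 120
Denominator: 2!=2 * 1!=1 * 2!=2
Coefficient = 120 / 4 = 30

30


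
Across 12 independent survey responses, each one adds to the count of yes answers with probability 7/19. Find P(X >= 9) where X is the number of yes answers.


P(X>=9) = P(X=9) + P(X=10) + P(X=11) + P(X=12)
= 15340827237120/2213314919066161 + 2684644766496/2213314919066161 + 284735050992/2213314919066161 + 13841287201/2213314919066161
= 18324048341809/2213314919066161

18324048341809/2213314919066161


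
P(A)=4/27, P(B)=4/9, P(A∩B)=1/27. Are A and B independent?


P(A)*P(B) = 4/27*4/9 = 16/243
P(A∩B) = 1/27 != 16/243, so not independent

No, A and B are not independent


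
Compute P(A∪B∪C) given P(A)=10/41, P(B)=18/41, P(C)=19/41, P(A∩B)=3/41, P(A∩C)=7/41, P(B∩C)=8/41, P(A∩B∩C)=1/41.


P(A∪B∪C) = P(A)+P(B)+P(C) - P(AB)-P(AC)-P(BC) + P(ABC)
= 10/41+18/41+19/41 - 3/41-7/41-8/41 + 1/41
= 30/41

30/41


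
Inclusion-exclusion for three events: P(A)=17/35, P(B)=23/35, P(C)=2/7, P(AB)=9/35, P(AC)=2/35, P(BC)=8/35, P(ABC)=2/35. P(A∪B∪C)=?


P(A∪B∪C) = P(A)+P(B)+P(C) - P(AB)-P(AC)-P(BC) + P(ABC)
= 17/35+23/35+2/7 - 9/35-2/35-8/35 + 2/35
= 33/35

33/35


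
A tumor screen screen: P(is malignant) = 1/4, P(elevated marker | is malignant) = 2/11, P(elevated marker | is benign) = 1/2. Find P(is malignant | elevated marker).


P(A) = P(A|B)P(B) + P(A|B')P(B') = 2/11*1/4 + 1/2*3/4 = 37/88
P(B|A) = P(A|B)P(B)/P(A) = (1/22)/(37/88) = 4/37

4/37


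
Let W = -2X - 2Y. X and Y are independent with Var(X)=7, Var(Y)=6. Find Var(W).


Independence => Cov(X,Y)=0
Var(-2X - 2Y) = (-2)^2*Var(X) + (-2)^2*Var(Y)
= 4*7 + 4*6 = 52

52


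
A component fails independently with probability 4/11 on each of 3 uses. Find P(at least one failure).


P(at least one) = 1 - P(none)
P(none) = (1 - 4/11)^3 = (7/11)^3 = 343/1331
P(at least one) = 1 - 343/1331 = 988/1331

988/1331


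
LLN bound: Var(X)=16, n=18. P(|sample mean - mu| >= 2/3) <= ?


Var(Xbar) = Var(X)/n = 16/18
Chebyshev: P(|Xbar-mu| >= 2/3) <= Var(Xbar)/(2/3)^2 = (8/9)/(4/9) = 2
Bound exceeds 1, so trivial bound: 1

1


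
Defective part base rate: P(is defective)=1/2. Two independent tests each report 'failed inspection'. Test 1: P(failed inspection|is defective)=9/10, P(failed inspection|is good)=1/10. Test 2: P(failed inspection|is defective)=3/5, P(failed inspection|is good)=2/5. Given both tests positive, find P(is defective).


After test 1: P(+) = 9/10*1/2 + 1/10*1/2 = 1/2
P(B|+) = (9/20)/(1/2) = 9/10
After test 2 (use post1 as new prior): P(+) = 3/5*9/10 + 2/5*1/10 = 29/50
P(B|+,+) = (27/50)/(29/50) = 27/29

27/29


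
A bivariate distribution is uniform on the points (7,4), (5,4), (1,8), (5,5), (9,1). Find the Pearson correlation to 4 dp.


Cov(X,Y) = -5.7600, Var(X) = 7.0400, Var(Y) = 5.0400
rho = Cov/(sqrt(VarX)*sqrt(VarY)) = -0.9670

-0.9670


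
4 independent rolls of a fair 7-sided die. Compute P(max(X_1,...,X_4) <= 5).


P(max <= 5) = P(all X_i <= 5) = (P(X_1 <= 5))^4
= (5/7)^4 = 625/2401

625/2401


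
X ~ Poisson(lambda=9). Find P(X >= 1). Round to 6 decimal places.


P(X>=1) = 1 - P(X<=0) = 1 - (e^(-9)*9^0/0!)
≈ 1 - 0.0001234098 = 0.9998765902
≈ 0.999877

0.999877


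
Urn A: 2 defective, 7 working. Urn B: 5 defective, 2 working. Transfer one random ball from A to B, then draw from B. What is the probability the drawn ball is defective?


P(transfer defective) = 2/9; P(transfer working) = 7/9
If defective transferred: Urn II has 6 defective of 8, so P(defective|defective moved) = 3/4
If working transferred: Urn II has 5 defective of 8, so P(defective|working moved) = 5/8
By total probability: P(defective) = 2/9*3/4 + 7/9*5/8 = 47/72

47/72


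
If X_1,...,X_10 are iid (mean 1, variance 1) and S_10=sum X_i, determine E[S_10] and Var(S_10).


E[S_n] = n*mu = 10*1 = 10
Var(S_n) = n*sigma^2 = 10*1 = 10

E[S_10]=10, Var(S_10)=10


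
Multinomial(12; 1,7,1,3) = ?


12! = 479001600
Denominator: 1!=1 * 7!=5040 * 1!=1 * 3!=6
Coefficient = 479001600 / 30240 = 15840

15840


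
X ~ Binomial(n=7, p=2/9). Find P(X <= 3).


P(X<=3) = P(X=0) + P(X=1) + P(X=2) + P(X=3)
= 823543/4782969 + 1647086/4782969 + 470596/1594323 + 672280/4782969
= 4554697/4782969

4554697/4782969


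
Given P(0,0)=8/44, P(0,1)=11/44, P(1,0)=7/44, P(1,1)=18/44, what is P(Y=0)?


P(Y=0) = P(0,0)+P(1,0) = 8/44 + 7/44 = 15/44

15/44


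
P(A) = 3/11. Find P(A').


P(A') = 1 - P(A) = 1 - 3/11 = 8/11

8/11


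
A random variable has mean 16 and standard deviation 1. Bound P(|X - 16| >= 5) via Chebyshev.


k = 5/1 = 5
Chebyshev: P(|X-mu| >= k*sigma) <= 1/k^2 = 1/5^2 = 1/25

1/25


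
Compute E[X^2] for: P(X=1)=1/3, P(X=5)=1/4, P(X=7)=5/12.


E[X^2] = sum(x^2 * P(x))
= 1*1/3 + 25*1/4 + 49*5/12
= 27

27


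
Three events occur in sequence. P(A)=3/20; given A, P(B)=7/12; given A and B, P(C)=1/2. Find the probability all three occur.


P(A∩B∩C) = P(A) * P(B|A) * P(C|A∩B)
= 3/20 * 7/12 * 1/2
= 7/80 * 1/2 = 7/160

7/160


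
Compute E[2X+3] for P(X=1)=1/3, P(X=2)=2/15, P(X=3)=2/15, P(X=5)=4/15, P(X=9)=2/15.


E[2X+3] = sum(g(x)*P(x))
= 5*1/3 + 7*2/15 + 9*2/15 + 13*4/15 + 21*2/15
= 151/15

151/15


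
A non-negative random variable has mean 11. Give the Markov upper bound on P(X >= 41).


Markov: P(X >= a) <= E[X]/a
P(X >= 41) <= 11/41

11/41


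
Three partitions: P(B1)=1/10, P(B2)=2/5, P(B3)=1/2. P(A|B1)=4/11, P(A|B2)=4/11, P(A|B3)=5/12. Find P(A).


P(A) = P(A|B1)P(B1) + P(A|B2)P(B2) + P(A|B3)P(B3)
= 4/11*1/10 + 4/11*2/5 + 5/12*1/2
= 2/55 + 8/55 + 5/24 = 103/264

103/264


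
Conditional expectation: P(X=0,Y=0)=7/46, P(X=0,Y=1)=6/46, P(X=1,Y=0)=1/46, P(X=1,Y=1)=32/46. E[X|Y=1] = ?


P(Y=1) = 38/46
E[X|Y=1] = (0*6 + 1*32)/38 = 32/38 = 16/19

16/19


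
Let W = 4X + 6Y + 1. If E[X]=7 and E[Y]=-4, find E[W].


E[4X + 6Y + 1] = 4*E[X] + 6*E[Y] + 1
= (4)*(7) + (6)*(-4) + (1)
= 28 - 24 + 1 = 5

5


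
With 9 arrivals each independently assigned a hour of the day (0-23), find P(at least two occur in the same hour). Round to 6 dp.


P(all different) = prod((24-i)/24 for i=0..8) = 0.179599
P(at least one match) = 1 - 0.179599 = 0.820401

0.820401


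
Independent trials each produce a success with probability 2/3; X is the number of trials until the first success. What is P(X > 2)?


P(X > 2) = P(first 2 trials all fail) = (1-p)^2 = (1/3)^2 = 1/9

1/9


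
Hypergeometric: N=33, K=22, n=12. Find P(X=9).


P(X=9) = C(22,9)*C(11,3) / C(33,12)
= 497420*165 / 354817320
= 82074300/354817320 = 124355/537602

124355/537602


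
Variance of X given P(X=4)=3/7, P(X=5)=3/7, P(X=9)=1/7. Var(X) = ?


E[X] = 36/7, E[X^2] = 204/7
Var(X) = E[X^2] - (E[X])^2 = 204/7 - (36/7)^2 = 132/49

132/49


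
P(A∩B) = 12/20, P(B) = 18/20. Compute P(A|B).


P(A|B) = P(A∩B)/P(B) = (12/20)/(18/20) = 12/18 = 2/3

2/3


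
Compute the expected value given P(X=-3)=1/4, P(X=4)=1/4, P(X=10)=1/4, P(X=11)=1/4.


E[X] = sum(x * P(x))
= -3*1/4 + 4*1/4 + 10*1/4 + 11*1/4
= 11/2

11/2


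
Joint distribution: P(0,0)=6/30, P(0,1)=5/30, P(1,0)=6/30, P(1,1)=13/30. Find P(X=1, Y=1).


Read from table: P(X=1, Y=1) = 13/30

13/30


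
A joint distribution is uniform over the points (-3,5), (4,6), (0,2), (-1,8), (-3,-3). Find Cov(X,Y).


E[X]=-3/5, E[Y]=18/5, E[XY]=2
Cov(X,Y) = E[XY] - E[X]E[Y] = 2 + 3/5*18/5 = 104/25

104/25


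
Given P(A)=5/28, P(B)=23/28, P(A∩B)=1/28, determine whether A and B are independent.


P(A)*P(B) = 5/28*23/28 = 115/784
P(A∩B) = 1/28 != 115/784, so not independent

No, A and B are not independent


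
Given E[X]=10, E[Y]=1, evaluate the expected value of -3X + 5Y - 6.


E[-3X + 5Y - 6] = -3*E[X] + 5*E[Y] - 6
= (-3)*(10) + (5)*(1) + (-6)
= -30 + 5 - 6 = -31

-31


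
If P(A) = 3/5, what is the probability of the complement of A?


P(A') = 1 - P(A) = 1 - 3/5 = 2/5

2/5


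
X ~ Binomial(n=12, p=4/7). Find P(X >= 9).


P(X>=9) = P(X=9) + P(X=10) + P(X=11) + P(X=12)
= 1557135360/13841287201 + 622854144/13841287201 + 150994944/13841287201 + 16777216/13841287201
= 2347761664/13841287201

2347761664/13841287201


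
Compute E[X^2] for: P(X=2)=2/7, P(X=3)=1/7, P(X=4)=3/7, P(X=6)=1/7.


E[X^2] = sum(x^2 * P(x))
= 4*2/7 + 9*1/7 + 16*3/7 + 36*1/7
= 101/7

101/7


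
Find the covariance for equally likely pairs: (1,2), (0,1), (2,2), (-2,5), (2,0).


E[X]=3/5, E[Y]=2, E[XY]=-4/5
Cov(X,Y) = E[XY] - E[X]E[Y] = -4/5 - 3/5*2 = -2

-2


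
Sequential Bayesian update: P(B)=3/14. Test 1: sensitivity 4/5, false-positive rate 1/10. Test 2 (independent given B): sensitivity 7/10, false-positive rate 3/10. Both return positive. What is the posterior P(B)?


After test 1: P(+) = 4/5*3/14 + 1/10*11/14 = 1/4
P(B|+) = (6/35)/(1/4) = 24/35
After test 2 (use post1 as new prior): P(+) = 7/10*24/35 + 3/10*11/35 = 201/350
P(B|+,+) = (12/25)/(201/350) = 56/67

56/67


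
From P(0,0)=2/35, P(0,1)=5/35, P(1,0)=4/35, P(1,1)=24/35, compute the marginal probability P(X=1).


P(X=1) = P(1,0)+P(1,1) = 4/35 + 24/35 = 28/35 = 4/5

4/5


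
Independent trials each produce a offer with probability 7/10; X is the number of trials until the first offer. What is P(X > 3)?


P(X > 3) = P(first 3 trials all fail) = (1-p)^3 = (3/10)^3 = 27/1000

27/1000


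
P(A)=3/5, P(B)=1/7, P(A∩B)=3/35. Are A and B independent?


P(A)*P(B) = 3/5*1/7 = 3/35
P(A∩B) = 3/35, which equals P(A)P(B), so independent

Yes, A and B are independent


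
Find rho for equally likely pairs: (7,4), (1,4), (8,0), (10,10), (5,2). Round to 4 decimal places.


Cov(X,Y) = 3.6000, Var(X) = 9.3600, Var(Y) = 11.2000
rho = Cov/(sqrt(VarX)*sqrt(VarY)) = 0.3516

0.3516


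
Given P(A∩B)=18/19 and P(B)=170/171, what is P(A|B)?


P(A|B) = P(A∩B)/P(B) = (162/171)/(170/171) = 162/170 = 81/85

81/85


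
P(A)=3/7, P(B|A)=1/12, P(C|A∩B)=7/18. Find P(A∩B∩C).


P(A∩B∩C) = P(A) * P(B|A) * P(C|A∩B)
= 3/7 * 1/12 * 7/18
= 1/28 * 7/18 = 1/72

1/72


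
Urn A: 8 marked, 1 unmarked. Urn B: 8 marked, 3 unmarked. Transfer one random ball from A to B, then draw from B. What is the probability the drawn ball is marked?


P(transfer marked) = 8/9; P(transfer unmarked) = 1/9
If marked transferred: Urn II has 9 marked of 12, so P(marked|marked moved) = 3/4
If unmarked transferred: Urn II has 8 marked of 12, so P(marked|unmarked moved) = 2/3
By total probability: P(marked) = 8/9*3/4 + 1/9*2/3 = 20/27

20/27


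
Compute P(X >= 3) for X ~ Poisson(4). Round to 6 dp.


P(X>=3) = 1 - P(X<=2) = 1 - (e^(-4)*4^0/0! + e^(-4)*4^1/1! + e^(-4)*4^2/2!)
≈ 1 - (0.0183156389 + 0.0732625556 + 0.1465251111)
= 1 - 0.2381033056 = 0.7618966944
≈ 0.761897

0.761897


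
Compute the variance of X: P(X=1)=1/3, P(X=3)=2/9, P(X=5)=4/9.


E[X] = 29/9, E[X^2] = 121/9
Var(X) = E[X^2] - (E[X])^2 = 121/9 - (29/9)^2 = 248/81

248/81


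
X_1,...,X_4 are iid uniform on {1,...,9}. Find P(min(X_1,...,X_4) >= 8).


P(min >= 8) = P(all X_i >= 8) = (P(X_1 >= 8))^4
= (2/9)^4 = 16/6561

16/6561


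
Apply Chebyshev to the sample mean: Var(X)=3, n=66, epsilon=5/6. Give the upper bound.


Var(Xbar) = Var(X)/n = 3/66
Chebyshev: P(|Xbar-mu| >= 5/6) <= Var(Xbar)/(5/6)^2 = (1/22)/(25/36) = 18/275

18/275


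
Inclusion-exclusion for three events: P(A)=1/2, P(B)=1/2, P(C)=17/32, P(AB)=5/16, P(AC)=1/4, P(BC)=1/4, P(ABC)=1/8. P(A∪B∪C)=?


P(A∪B∪C) = P(A)+P(B)+P(C) - P(AB)-P(AC)-P(BC) + P(ABC)
= 1/2+1/2+17/32 - 5/16-1/4-1/4 + 1/8
= 27/32

27/32


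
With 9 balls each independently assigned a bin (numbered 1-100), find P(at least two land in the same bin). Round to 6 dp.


P(all different) = prod((100-i)/100 for i=0..8) = 0.690282
P(at least one match) = 1 - 0.690282 = 0.309718

0.309718


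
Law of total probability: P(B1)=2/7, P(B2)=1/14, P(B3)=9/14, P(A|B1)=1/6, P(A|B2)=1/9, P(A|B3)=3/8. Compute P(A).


P(A) = P(A|B1)P(B1) + P(A|B2)P(B2) + P(A|B3)P(B3)
= 1/6*2/7 + 1/9*1/14 + 3/8*9/14
= 1/21 + 1/126 + 27/112 = 299/1008

299/1008


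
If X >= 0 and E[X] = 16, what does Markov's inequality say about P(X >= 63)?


Markov: P(X >= a) <= E[X]/a
P(X >= 63) <= 16/63

16/63


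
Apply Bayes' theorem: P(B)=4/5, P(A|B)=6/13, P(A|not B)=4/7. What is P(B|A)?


P(A) = P(A|B)P(B) + P(A|B')P(B') = 6/13*4/5 + 4/7*1/5 = 44/91
P(B|A) = P(A|B)P(B)/P(A) = (24/65)/(44/91) = 42/55

42/55


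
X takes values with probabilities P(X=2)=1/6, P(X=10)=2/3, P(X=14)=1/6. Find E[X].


E[X] = sum(x * P(x))
= 2*1/6 + 10*2/3 + 14*1/6
= 28/3

28/3


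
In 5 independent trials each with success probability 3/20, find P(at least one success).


P(at least one) = 1 - P(none)
P(none) = (1 - 3/20)^5 = (17/20)^5 = 1419857/3200000
P(at least one) = 1 - 1419857/3200000 = 1780143/3200000

1780143/3200000


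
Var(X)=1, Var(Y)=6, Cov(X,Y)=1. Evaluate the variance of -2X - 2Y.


Var(-2X - 2Y) = (-2)^2*Var(X) + (-2)^2*Var(Y) + 2*(-2)*(-2)*Cov(X,Y)
= 4*1 + 4*6 + 8*1
= 4 + 24 + 8 = 36

36


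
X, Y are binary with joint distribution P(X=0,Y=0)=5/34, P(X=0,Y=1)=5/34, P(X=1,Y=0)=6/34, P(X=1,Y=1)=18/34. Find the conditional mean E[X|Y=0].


P(Y=0) = 11/34
E[X|Y=0] = (0*5 + 1*6)/11 = 6/11

6/11


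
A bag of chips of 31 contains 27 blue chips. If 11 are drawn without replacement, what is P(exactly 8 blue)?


P(X=8) = C(27,8)*C(4,3) / C(31,11)
= 2220075*4 / 84672315
= 8880300/84672315 = 660/6293

660/6293


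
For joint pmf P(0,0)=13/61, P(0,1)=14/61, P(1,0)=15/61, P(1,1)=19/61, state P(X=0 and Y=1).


Read from table: P(X=0, Y=1) = 14/61

14/61


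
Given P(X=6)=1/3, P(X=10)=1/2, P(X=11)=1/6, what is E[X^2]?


E[X^2] = sum(g(x)*P(x))
= 36*1/3 + 100*1/2 + 121*1/6
= 493/6

493/6


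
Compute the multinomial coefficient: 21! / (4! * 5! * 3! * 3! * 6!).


21! = 51090942171709440000
Denominator: 4!=24 * 5!=120 * 3!=6 * 3!=6 * 6!=720
Coefficient = 51090942171709440000 / 74649600 = 684410126400

684410126400


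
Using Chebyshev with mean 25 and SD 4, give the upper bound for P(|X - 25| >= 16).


k = 16/4 = 4
Chebyshev: P(|X-mu| >= k*sigma) <= 1/k^2 = 1/4^2 = 1/16

1/16


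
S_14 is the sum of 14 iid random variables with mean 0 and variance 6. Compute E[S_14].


E[S_n] = n*E[X_1] = 14*0 = 0

0


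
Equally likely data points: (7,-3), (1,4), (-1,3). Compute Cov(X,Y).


E[X]=7/3, E[Y]=4/3, E[XY]=-20/3
Cov(X,Y) = E[XY] - E[X]E[Y] = -20/3 - 7/3*4/3 = -88/9

-88/9


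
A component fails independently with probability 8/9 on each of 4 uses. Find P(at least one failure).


P(at least one) = 1 - P(none)
P(none) = (1 - 8/9)^4 = (1/9)^4 = 1/6561
P(at least one) = 1 - 1/6561 = 6560/6561

6560/6561


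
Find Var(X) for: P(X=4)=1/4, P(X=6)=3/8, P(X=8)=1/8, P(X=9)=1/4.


E[X] = 13/2, E[X^2] = 183/4
Var(X) = E[X^2] - (E[X])^2 = 183/4 - (13/2)^2 = 7/2

7/2


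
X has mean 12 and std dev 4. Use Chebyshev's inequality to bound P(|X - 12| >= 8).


k = 8/4 = 2
Chebyshev: P(|X-mu| >= k*sigma) <= 1/k^2 = 1/2^2 = 1/4

1/4


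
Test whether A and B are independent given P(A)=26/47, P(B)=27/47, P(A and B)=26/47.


P(A)*P(B) = 26/47*27/47 = 702/2209
P(A∩B) = 26/47 != 702/2209, so not independent

No, A and B are not independent


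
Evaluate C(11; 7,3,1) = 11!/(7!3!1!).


11! = 39916800
Denominator: 7!=5040 * 3!=6 * 1!=1
Coefficient = 39916800 / 30240 = 1320

1320


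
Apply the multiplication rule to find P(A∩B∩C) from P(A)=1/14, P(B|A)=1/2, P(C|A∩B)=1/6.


P(A∩B∩C) = P(A) * P(B|A) * P(C|A∩B)
= 1/14 * 1/2 * 1/6
= 1/28 * 1/6 = 1/168

1/168


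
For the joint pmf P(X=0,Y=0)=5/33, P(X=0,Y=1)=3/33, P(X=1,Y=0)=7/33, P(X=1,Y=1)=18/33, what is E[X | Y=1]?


P(Y=1) = 21/33
E[X|Y=1] = (0*3 + 1*18)/21 = 18/21 = 6/7

6/7


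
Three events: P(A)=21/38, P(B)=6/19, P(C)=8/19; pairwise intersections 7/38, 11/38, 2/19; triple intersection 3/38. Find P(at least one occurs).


P(A∪B∪C) = P(A)+P(B)+P(C) - P(AB)-P(AC)-P(BC) + P(ABC)
= 21/38+6/19+8/19 - 7/38-11/38-2/19 + 3/38
= 15/19

15/19


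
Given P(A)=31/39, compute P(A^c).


P(A') = 1 - P(A) = 1 - 31/39 = 8/39

8/39


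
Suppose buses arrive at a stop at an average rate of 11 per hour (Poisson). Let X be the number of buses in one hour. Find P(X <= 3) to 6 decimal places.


P(X<=3) = e^(-11)*11^0/0! + e^(-11)*11^1/1! + e^(-11)*11^2/2! + e^(-11)*11^3/3!
≈ 0.0000167017 + 0.0001837187 + 0.0010104529 + 0.0037049940
= 0.0049158673
≈ 0.004916

0.004916


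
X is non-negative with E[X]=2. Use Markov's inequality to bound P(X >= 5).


Markov: P(X >= a) <= E[X]/a
P(X >= 5) <= 2/5

2/5


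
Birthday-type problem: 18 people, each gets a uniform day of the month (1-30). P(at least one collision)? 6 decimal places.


P(all different) = prod((30-i)/30 for i=0..17) = 0.001429
P(at least one match) = 1 - 0.001429 = 0.998571

0.998571


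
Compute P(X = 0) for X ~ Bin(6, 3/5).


P(X=0) = C(6,0) * p^0 * (1-p)^6
= 1 * 1 * 64/15625
= 64/15625

64/15625


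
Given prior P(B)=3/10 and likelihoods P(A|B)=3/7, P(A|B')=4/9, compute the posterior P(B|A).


P(A) = P(A|B)P(B) + P(A|B')P(B') = 3/7*3/10 + 4/9*7/10 = 277/630
P(B|A) = P(A|B)P(B)/P(A) = (9/70)/(277/630) = 81/277

81/277


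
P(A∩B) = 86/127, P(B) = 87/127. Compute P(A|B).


P(A|B) = P(A∩B)/P(B) = (86/127)/(87/127) = 86/87

86/87


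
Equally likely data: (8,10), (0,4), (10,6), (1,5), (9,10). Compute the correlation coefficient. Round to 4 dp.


Cov(X,Y) = 7.8000, Var(X) = 17.8400, Var(Y) = 6.4000
rho = Cov/(sqrt(VarX)*sqrt(VarY)) = 0.7300

0.7300


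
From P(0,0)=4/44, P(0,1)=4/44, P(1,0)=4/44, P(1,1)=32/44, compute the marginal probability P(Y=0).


P(Y=0) = P(0,0)+P(1,0) = 4/44 + 4/44 = 8/44 = 2/11

2/11


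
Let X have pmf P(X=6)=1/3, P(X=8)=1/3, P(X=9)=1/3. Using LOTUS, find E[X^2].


E[X^2] = sum(g(x)*P(x))
= 36*1/3 + 64*1/3 + 81*1/3
= 181/3

181/3


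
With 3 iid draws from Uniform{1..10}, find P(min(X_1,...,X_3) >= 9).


P(min >= 9) = P(all X_i >= 9) = (P(X_1 >= 9))^3
= (2/10)^3 = (1/5)^3 = 1/125

1/125


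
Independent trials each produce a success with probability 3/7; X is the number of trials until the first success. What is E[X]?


For geometric (trials until first success), E[X] = 1/p = 1/(3/7) = 7/3

7/3


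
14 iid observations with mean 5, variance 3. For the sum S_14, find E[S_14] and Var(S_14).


E[S_n] = n*mu = 14*5 = 70
Var(S_n) = n*sigma^2 = 14*3 = 42

E[S_14]=70, Var(S_14)=42


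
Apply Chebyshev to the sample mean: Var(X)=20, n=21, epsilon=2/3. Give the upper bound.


Var(Xbar) = Var(X)/n = 20/21
Chebyshev: P(|Xbar-mu| >= 2/3) <= Var(Xbar)/(2/3)^2 = (20/21)/(4/9) = 15/7
Bound exceeds 1, so trivial bound: 1

1


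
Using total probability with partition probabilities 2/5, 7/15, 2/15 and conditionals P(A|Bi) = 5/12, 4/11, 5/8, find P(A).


P(A) = P(A|B1)P(B1) + P(A|B2)P(B2) + P(A|B3)P(B3)
= 5/12*2/5 + 4/11*7/15 + 5/8*2/15
= 1/6 + 28/165 + 1/12 = 277/660

277/660


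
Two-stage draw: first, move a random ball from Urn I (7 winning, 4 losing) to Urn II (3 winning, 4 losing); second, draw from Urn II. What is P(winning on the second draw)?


P(transfer winning) = 7/11; P(transfer losing) = 4/11
If winning transferred: Urn II has 4 winning of 8, so P(winning|winning moved) = 1/2
If losing transferred: Urn II has 3 winning of 8, so P(winning|losing moved) = 3/8
By total probability: P(winning) = 7/11*1/2 + 4/11*3/8 = 5/11

5/11
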